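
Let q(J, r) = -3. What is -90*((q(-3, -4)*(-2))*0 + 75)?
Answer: -6750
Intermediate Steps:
-90*((q(-3, -4)*(-2))*0 + 75) = -90*(-3*(-2)*0 + 75) = -90*(6*0 + 75) = -90*(0 + 75) = -90*75 = -6750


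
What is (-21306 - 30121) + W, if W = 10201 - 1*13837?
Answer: -55063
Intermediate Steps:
W = -3636 (W = 10201 - 13837 = -3636)
(-21306 - 30121) + W = (-21306 - 30121) - 3636 = -51427 - 3636 = -55063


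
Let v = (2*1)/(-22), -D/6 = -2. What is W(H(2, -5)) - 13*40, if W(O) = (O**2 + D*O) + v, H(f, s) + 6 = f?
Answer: -6073/11 ≈ -552.09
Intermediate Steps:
H(f, s) = -6 + f
D = 12 (D = -6*(-2) = 12)
v = -1/11 (v = 2*(-1/22) = -1/11 ≈ -0.090909)
W(O) = -1/11 + O**2 + 12*O (W(O) = (O**2 + 12*O) - 1/11 = -1/11 + O**2 + 12*O)
W(H(2, -5)) - 13*40 = (-1/11 + (-6 + 2)**2 + 12*(-6 + 2)) - 13*40 = (-1/11 + (-4)**2 + 12*(-4)) - 520 = (-1/11 + 16 - 48) - 520 = -353/11 - 520 = -6073/11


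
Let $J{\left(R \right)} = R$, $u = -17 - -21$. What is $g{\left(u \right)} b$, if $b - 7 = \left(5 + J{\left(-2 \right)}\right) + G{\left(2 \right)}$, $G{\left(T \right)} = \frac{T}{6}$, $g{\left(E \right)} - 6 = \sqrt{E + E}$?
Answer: $62 + \frac{62 \sqrt{2}}{3} \approx 91.227$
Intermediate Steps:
$u = 4$ ($u = -17 + 21 = 4$)
$g{\left(E \right)} = 6 + \sqrt{2} \sqrt{E}$ ($g{\left(E \right)} = 6 + \sqrt{E + E} = 6 + \sqrt{2 E} = 6 + \sqrt{2} \sqrt{E}$)
$G{\left(T \right)} = \frac{T}{6}$ ($G{\left(T \right)} = T \frac{1}{6} = \frac{T}{6}$)
$b = \frac{31}{3}$ ($b = 7 + \left(\left(5 - 2\right) + \frac{1}{6} \cdot 2\right) = 7 + \left(3 + \frac{1}{3}\right) = 7 + \frac{10}{3} = \frac{31}{3} \approx 10.333$)
$g{\left(u \right)} b = \left(6 + \sqrt{2} \sqrt{4}\right) \frac{31}{3} = \left(6 + \sqrt{2} \cdot 2\right) \frac{31}{3} = \left(6 + 2 \sqrt{2}\right) \frac{31}{3} = 62 + \frac{62 \sqrt{2}}{3}$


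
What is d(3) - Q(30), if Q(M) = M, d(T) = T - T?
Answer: -30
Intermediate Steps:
d(T) = 0
d(3) - Q(30) = 0 - 1*30 = 0 - 30 = -30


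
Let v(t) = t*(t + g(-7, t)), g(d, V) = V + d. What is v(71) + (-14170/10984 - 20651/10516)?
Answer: 34586433873/3609617 ≈ 9581.8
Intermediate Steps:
v(t) = t*(-7 + 2*t) (v(t) = t*(t + (t - 7)) = t*(t + (-7 + t)) = t*(-7 + 2*t))
v(71) + (-14170/10984 - 20651/10516) = 71*(-7 + 2*71) + (-14170/10984 - 20651/10516) = 71*(-7 + 142) + (-14170*1/10984 - 20651*1/10516) = 71*135 + (-7085/5492 - 20651/10516) = 9585 - 11745072/3609617 = 34586433873/3609617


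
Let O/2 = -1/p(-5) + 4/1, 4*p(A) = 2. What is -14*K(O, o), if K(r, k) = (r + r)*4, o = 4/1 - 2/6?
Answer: -448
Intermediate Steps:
o = 11/3 (o = 4*1 - 2*1/6 = 4 - 1/3 = 11/3 ≈ 3.6667)
p(A) = 1/2 (p(A) = (1/4)*2 = 1/2)
O = 4 (O = 2*(-1/1/2 + 4/1) = 2*(-1*2 + 4*1) = 2*(-2 + 4) = 2*2 = 4)
K(r, k) = 8*r (K(r, k) = (2*r)*4 = 8*r)
-14*K(O, o) = -112*4 = -14*32 = -448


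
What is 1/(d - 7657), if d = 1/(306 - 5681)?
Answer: -5375/41156376 ≈ -0.00013060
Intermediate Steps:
d = -1/5375 (d = 1/(-5375) = -1/5375 ≈ -0.00018605)
1/(d - 7657) = 1/(-1/5375 - 7657) = 1/(-41156376/5375) = -5375/41156376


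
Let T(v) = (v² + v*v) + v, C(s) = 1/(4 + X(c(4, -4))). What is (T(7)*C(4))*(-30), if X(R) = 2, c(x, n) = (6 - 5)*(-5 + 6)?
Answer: -525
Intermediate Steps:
c(x, n) = 1 (c(x, n) = 1*1 = 1)
C(s) = ⅙ (C(s) = 1/(4 + 2) = 1/6 = ⅙)
T(v) = v + 2*v² (T(v) = (v² + v²) + v = 2*v² + v = v + 2*v²)
(T(7)*C(4))*(-30) = ((7*(1 + 2*7))*(⅙))*(-30) = ((7*(1 + 14))*(⅙))*(-30) = ((7*15)*(⅙))*(-30) = (105*(⅙))*(-30) = (35/2)*(-30) = -525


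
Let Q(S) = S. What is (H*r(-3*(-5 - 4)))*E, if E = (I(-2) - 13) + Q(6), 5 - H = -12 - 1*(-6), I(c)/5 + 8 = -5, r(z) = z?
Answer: -21384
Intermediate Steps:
I(c) = -65 (I(c) = -40 + 5*(-5) = -40 - 25 = -65)
H = 11 (H = 5 - (-12 - 1*(-6)) = 5 - (-12 + 6) = 5 - 1*(-6) = 5 + 6 = 11)
E = -72 (E = (-65 - 13) + 6 = -78 + 6 = -72)
(H*r(-3*(-5 - 4)))*E = (11*(-3*(-5 - 4)))*(-72) = (11*(-3*(-9)))*(-72) = (11*27)*(-72) = 297*(-72) = -21384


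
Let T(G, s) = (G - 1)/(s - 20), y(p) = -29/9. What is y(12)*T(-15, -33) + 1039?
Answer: 495139/477 ≈ 1038.0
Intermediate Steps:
y(p) = -29/9 (y(p) = -29*1/9 = -29/9)
T(G, s) = (-1 + G)/(-20 + s)
y(12)*T(-15, -33) + 1039 = -29*(-1 - 15)/(9*(-20 - 33)) + 1039 = -29*(-16)/(9*(-53)) + 1039 = -(-29)*(-16)/477 + 1039 = -29/9*16/53 + 1039 = -464/477 + 1039 = 495139/477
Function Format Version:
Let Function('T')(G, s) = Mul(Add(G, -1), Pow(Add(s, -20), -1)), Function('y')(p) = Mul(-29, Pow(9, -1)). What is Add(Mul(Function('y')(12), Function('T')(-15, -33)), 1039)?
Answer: Rational(495139, 477) ≈ 1038.0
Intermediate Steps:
Function('y')(p) = Rational(-29, 9) (Function('y')(p) = Mul(-29, Rational(1, 9)) = Rational(-29, 9))
Function('T')(G, s) = Mul(Pow(Add(-20, s), -1), Add(-1, G)) (Function('T')(G, s) = Mul(Add(-1, G), Pow(Add(-20, s), -1)) = Mul(Pow(Add(-20, s), -1), Add(-1, G)))
Add(Mul(Function('y')(12), Function('T')(-15, -33)), 1039) = Add(Mul(Rational(-29, 9), Mul(Pow(Add(-20, -33), -1), Add(-1, -15))), 1039) = Add(Mul(Rational(-29, 9), Mul(Pow(-53, -1), -16)), 1039) = Add(Mul(Rational(-29, 9), Mul(Rational(-1, 53), -16)), 1039) = Add(Mul(Rational(-29, 9), Rational(16, 53)), 1039) = Add(Rational(-464, 477), 1039) = Rational(495139, 477)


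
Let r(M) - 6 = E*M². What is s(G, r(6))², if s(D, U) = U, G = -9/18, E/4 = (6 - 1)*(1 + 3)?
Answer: 8328996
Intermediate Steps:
E = 80 (E = 4*((6 - 1)*(1 + 3)) = 4*(5*4) = 4*20 = 80)
r(M) = 6 + 80*M²
G = -½ (G = -9*1/18 = -½ ≈ -0.50000)
s(G, r(6))² = (6 + 80*6²)² = (6 + 80*36)² = (6 + 2880)² = 2886² = 8328996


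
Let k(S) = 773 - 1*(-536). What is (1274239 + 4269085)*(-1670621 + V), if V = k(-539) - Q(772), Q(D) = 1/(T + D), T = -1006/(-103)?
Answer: -372556664437277154/40261 ≈ -9.2535e+12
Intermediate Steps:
T = 1006/103 (T = -1006*(-1/103) = 1006/103 ≈ 9.7670)
k(S) = 1309 (k(S) = 773 + 536 = 1309)
Q(D) = 1/(1006/103 + D)
V = 105403195/80522 (V = 1309 - 103/(1006 + 103*772) = 1309 - 103/(1006 + 79516) = 1309 - 103/80522 = 105403195/80522 ≈ 1309.0)
(1274239 + 4269085)*(-1670621 + V) = (1274239 + 4269085)*(-1670621 + 105403195/80522) = 5543324*(-134416340967/80522) = -372556664437277154/40261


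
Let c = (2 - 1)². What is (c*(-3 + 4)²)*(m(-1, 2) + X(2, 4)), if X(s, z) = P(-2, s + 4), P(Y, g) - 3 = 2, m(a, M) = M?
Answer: 7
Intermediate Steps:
P(Y, g) = 5 (P(Y, g) = 3 + 2 = 5)
X(s, z) = 5
c = 1 (c = 1² = 1)
(c*(-3 + 4)²)*(m(-1, 2) + X(2, 4)) = (1*(-3 + 4)²)*(2 + 5) = (1*1²)*7 = (1*1)*7 = 1*7 = 7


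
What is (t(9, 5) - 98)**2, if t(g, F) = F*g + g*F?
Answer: 64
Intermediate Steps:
t(g, F) = 2*F*g (t(g, F) = F*g + F*g = 2*F*g)
(t(9, 5) - 98)**2 = (2*5*9 - 98)**2 = (90 - 98)**2 = (-8)**2 = 64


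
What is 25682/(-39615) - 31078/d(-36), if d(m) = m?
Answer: 205038403/237690 ≈ 862.63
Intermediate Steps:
25682/(-39615) - 31078/d(-36) = 25682/(-39615) - 31078/(-36) = 25682*(-1/39615) - 31078*(-1/36) = -25682/39615 + 15539/18 = 205038403/237690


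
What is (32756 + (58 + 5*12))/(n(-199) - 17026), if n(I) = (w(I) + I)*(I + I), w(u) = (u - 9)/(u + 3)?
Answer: 805413/1512964 ≈ 0.53234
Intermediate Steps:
w(u) = (-9 + u)/(3 + u)
n(I) = 2*I*(I + (-9 + I)/(3 + I)) (n(I) = ((-9 + I)/(3 + I) + I)*(I + I) = (I + (-9 + I)/(3 + I))*(2*I) = 2*I*(I + (-9 + I)/(3 + I)))
(32756 + (58 + 5*12))/(n(-199) - 17026) = (32756 + (58 + 5*12))/(2*(-199)*(-9 - 199 - 199*(3 - 199))/(3 - 199) - 17026) = (32756 + (58 + 60))/(2*(-199)*(-9 - 199 - 199*(-196))/(-196) - 17026) = (32756 + 118)/(2*(-199)*(-1/196)*(-9 - 199 + 39004) - 17026) = 32874/(2*(-199)*(-1/196)*38796 - 17026) = 32874/(3860202/49 - 17026) = 32874/(3025928/49) = 32874*(49/3025928) = 805413/1512964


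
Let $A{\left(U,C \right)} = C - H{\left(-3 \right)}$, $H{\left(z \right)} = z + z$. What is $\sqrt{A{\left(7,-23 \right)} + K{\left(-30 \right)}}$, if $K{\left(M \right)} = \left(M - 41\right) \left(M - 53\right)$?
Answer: $2 \sqrt{1469} \approx 76.655$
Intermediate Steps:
$H{\left(z \right)} = 2 z$
$K{\left(M \right)} = \left(-53 + M\right) \left(-41 + M\right)$ ($K{\left(M \right)} = \left(-41 + M\right) \left(-53 + M\right) = \left(-53 + M\right) \left(-41 + M\right)$)
$A{\left(U,C \right)} = 6 + C$ ($A{\left(U,C \right)} = C - 2 \left(-3\right) = C - -6 = C + 6 = 6 + C$)
$\sqrt{A{\left(7,-23 \right)} + K{\left(-30 \right)}} = \sqrt{\left(6 - 23\right) + \left(2173 + \left(-30\right)^{2} - -2820\right)} = \sqrt{-17 + \left(2173 + 900 + 2820\right)} = \sqrt{-17 + 5893} = \sqrt{5876} = 2 \sqrt{1469}$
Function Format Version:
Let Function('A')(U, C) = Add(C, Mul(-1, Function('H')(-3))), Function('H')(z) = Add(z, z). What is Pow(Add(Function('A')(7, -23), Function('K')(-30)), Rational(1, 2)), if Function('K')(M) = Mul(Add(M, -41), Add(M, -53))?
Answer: Mul(2, Pow(1469, Rational(1, 2))) ≈ 76.655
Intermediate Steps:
Function('H')(z) = Mul(2, z)
Function('K')(M) = Mul(Add(-53, M), Add(-41, M)) (Function('K')(M) = Mul(Add(-41, M), Add(-53, M)) = Mul(Add(-53, M), Add(-41, M)))
Function('A')(U, C) = Add(6, C) (Function('A')(U, C) = Add(C, Mul(-1, Mul(2, -3))) = Add(C, Mul(-1, -6)) = Add(C, 6) = Add(6, C))
Pow(Add(Function('A')(7, -23), Function('K')(-30)), Rational(1, 2)) = Pow(Add(Add(6, -23), Add(2173, Pow(-30, 2), Mul(-94, -30))), Rational(1, 2)) = Pow(Add(-17, Add(2173, 900, 2820)), Rational(1, 2)) = Pow(Add(-17, 5893), Rational(1, 2)) = Pow(5876, Rational(1, 2)) = Mul(2, Pow(1469, Rational(1, 2)))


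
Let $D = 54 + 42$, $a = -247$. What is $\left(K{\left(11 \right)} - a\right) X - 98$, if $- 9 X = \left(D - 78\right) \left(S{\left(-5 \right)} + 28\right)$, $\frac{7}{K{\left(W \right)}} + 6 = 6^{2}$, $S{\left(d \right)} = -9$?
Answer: $- \frac{142393}{15} \approx -9492.9$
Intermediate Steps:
$D = 96$
$K{\left(W \right)} = \frac{7}{30}$ ($K{\left(W \right)} = \frac{7}{-6 + 6^{2}} = \frac{7}{-6 + 36} = \frac{7}{30}$)
$X = -38$ ($X = - \frac{\left(96 - 78\right) \left(-9 + 28\right)}{9} = - \frac{18 \cdot 19}{9} = \left(- \frac{1}{9}\right) 342 = -38$)
$\left(K{\left(11 \right)} - a\right) X - 98 = \left(\frac{7}{30} - -247\right) \left(-38\right) - 98 = \left(\frac{7}{30} + 247\right) \left(-38\right) - 98 = \frac{7417}{30} \left(-38\right) - 98 = - \frac{140923}{15} - 98 = - \frac{142393}{15}$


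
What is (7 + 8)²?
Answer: 225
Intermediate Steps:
(7 + 8)² = 15² = 225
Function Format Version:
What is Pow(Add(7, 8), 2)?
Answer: 225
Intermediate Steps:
Pow(Add(7, 8), 2) = Pow(15, 2) = 225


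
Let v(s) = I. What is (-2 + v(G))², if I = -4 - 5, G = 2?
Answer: 121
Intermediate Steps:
I = -9
v(s) = -9
(-2 + v(G))² = (-2 - 9)² = (-11)² = 121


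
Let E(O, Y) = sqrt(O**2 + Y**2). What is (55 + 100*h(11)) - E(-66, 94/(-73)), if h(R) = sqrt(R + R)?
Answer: 55 + 100*sqrt(22) - 2*sqrt(5805490)/73 ≈ 458.03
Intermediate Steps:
h(R) = sqrt(2)*sqrt(R) (h(R) = sqrt(2*R) = sqrt(2)*sqrt(R))
(55 + 100*h(11)) - E(-66, 94/(-73)) = (55 + 100*(sqrt(2)*sqrt(11))) - sqrt((-66)**2 + (94/(-73))**2) = (55 + 100*sqrt(22)) - sqrt(4356 + (94*(-1/73))**2) = (55 + 100*sqrt(22)) - sqrt(4356 + (-94/73)**2) = (55 + 100*sqrt(22)) - sqrt(4356 + 8836/5329) = (55 + 100*sqrt(22)) - sqrt(23221960/5329) = (55 + 100*sqrt(22)) - 2*sqrt(5805490)/73 = 55 + 100*sqrt(22) - 2*sqrt(5805490)/73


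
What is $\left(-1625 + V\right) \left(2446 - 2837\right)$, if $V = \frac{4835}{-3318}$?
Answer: $\frac{2110064735}{3318} \approx 6.3595 \cdot 10^{5}$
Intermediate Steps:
$V = - \frac{4835}{3318}$ ($V = 4835 \left(- \frac{1}{3318}\right) = - \frac{4835}{3318} \approx -1.4572$)
$\left(-1625 + V\right) \left(2446 - 2837\right) = \left(-1625 - \frac{4835}{3318}\right) \left(2446 - 2837\right) = \left(- \frac{5396585}{3318}\right) \left(-391\right) = \frac{2110064735}{3318}$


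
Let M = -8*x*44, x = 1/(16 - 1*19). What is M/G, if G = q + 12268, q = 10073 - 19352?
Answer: 352/8967 ≈ 0.039255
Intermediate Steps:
x = -1/3 (x = 1/(16 - 19) = 1/(-3) = -1/3 ≈ -0.33333)
q = -9279
G = 2989 (G = -9279 + 12268 = 2989)
M = 352/3 (M = -8*(-1/3)*44 = (8/3)*44 = 352/3 ≈ 117.33)
M/G = (352/3)/2989 = (352/3)*(1/2989) = 352/8967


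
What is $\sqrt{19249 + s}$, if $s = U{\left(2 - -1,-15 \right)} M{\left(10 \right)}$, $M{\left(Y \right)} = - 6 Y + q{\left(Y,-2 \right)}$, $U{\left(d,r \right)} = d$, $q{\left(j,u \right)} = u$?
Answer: $\sqrt{19063} \approx 138.07$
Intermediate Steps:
$M{\left(Y \right)} = -2 - 6 Y$ ($M{\left(Y \right)} = - 6 Y - 2 = -2 - 6 Y$)
$s = -186$ ($s = \left(2 - -1\right) \left(-2 - 60\right) = \left(2 + 1\right) \left(-2 - 60\right) = 3 \left(-62\right) = -186$)
$\sqrt{19249 + s} = \sqrt{19249 - 186} = \sqrt{19063}$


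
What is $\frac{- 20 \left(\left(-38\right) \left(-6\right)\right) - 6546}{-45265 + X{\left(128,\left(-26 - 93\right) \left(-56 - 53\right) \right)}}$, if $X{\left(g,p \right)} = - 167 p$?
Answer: $\frac{5553}{1105711} \approx 0.0050221$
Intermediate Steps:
$\frac{- 20 \left(\left(-38\right) \left(-6\right)\right) - 6546}{-45265 + X{\left(128,\left(-26 - 93\right) \left(-56 - 53\right) \right)}} = \frac{- 20 \left(\left(-38\right) \left(-6\right)\right) - 6546}{-45265 - 167 \left(-26 - 93\right) \left(-56 - 53\right)} = \frac{\left(-20\right) 228 - 6546}{-45265 - 167 \left(\left(-119\right) \left(-109\right)\right)} = \frac{-4560 - 6546}{-45265 - 2166157} = - \frac{11106}{-45265 - 2166157} = - \frac{11106}{-2211422} = \left(-11106\right) \left(- \frac{1}{2211422}\right) = \frac{5553}{1105711}$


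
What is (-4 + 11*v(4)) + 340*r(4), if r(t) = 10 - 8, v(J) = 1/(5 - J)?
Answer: 687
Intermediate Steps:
r(t) = 2
(-4 + 11*v(4)) + 340*r(4) = (-4 + 11*(-1/(-5 + 4))) + 340*2 = (-4 + 11*(-1/(-1))) + 680 = (-4 + 11*(-1*(-1))) + 680 = (-4 + 11*1) + 680 = (-4 + 11) + 680 = 7 + 680 = 687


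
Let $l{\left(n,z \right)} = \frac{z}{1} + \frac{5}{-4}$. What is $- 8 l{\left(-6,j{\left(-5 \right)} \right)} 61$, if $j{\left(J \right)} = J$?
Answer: $3050$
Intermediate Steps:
$l{\left(n,z \right)} = - \frac{5}{4} + z$ ($l{\left(n,z \right)} = z 1 + 5 \left(- \frac{1}{4}\right) = z - \frac{5}{4} = - \frac{5}{4} + z$)
$- 8 l{\left(-6,j{\left(-5 \right)} \right)} 61 = - 8 \left(- \frac{5}{4} - 5\right) 61 = \left(-8\right) \left(- \frac{25}{4}\right) 61 = 50 \cdot 61 = 3050$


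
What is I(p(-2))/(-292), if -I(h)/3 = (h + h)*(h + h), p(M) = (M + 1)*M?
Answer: 12/73 ≈ 0.16438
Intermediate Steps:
p(M) = M*(1 + M) (p(M) = (1 + M)*M = M*(1 + M))
I(h) = -12*h² (I(h) = -3*(h + h)*(h + h) = -3*2*h*2*h = -12*h²)
I(p(-2))/(-292) = -12*4*(1 - 2)²/(-292) = -12*(-2*(-1))²*(-1/292) = -12*2²*(-1/292) = -12*4*(-1/292) = -48*(-1/292) = 12/73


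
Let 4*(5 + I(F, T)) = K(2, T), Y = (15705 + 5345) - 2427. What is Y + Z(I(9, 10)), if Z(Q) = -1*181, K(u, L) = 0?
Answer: 18442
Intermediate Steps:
Y = 18623 (Y = 21050 - 2427 = 18623)
I(F, T) = -5 (I(F, T) = -5 + (¼)*0 = -5 + 0 = -5)
Z(Q) = -181
Y + Z(I(9, 10)) = 18623 - 181 = 18442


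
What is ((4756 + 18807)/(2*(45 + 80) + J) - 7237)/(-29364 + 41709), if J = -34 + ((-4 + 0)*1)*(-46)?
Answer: -957079/1646000 ≈ -0.58146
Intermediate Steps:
J = 150 (J = -34 - 4*1*(-46) = -34 - 4*(-46) = -34 + 184 = 150)
((4756 + 18807)/(2*(45 + 80) + J) - 7237)/(-29364 + 41709) = ((4756 + 18807)/(2*(45 + 80) + 150) - 7237)/(-29364 + 41709) = (23563/(2*125 + 150) - 7237)/12345 = (23563/(250 + 150) - 7237)*(1/12345) = (23563/400 - 7237)*(1/12345) = -2871237/400*1/12345 = -957079/1646000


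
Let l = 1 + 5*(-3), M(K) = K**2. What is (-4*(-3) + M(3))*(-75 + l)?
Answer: -1869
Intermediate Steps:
l = -14 (l = 1 - 15 = -14)
(-4*(-3) + M(3))*(-75 + l) = (-4*(-3) + 3**2)*(-75 - 14) = (12 + 9)*(-89) = 21*(-89) = -1869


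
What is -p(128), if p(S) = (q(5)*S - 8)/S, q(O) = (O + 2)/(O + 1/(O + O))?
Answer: -1069/816 ≈ -1.3100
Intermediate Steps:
q(O) = (2 + O)/(O + 1/(2*O))
p(S) = (-8 + 70*S/51)/S (p(S) = ((2*5*(2 + 5)/(1 + 2*5²))*S - 8)/S = ((2*5*7/(1 + 2*25))*S - 8)/S = ((2*5*7/(1 + 50))*S - 8)/S = ((2*5*7/51)*S - 8)/S = ((2*5*(1/51)*7)*S - 8)/S = (70*S/51 - 8)/S = (-8 + 70*S/51)/S)
-p(128) = -(70/51 - 8/128) = -(70/51 - 8*1/128) = -(70/51 - 1/16) = -1*1069/816 = -1069/816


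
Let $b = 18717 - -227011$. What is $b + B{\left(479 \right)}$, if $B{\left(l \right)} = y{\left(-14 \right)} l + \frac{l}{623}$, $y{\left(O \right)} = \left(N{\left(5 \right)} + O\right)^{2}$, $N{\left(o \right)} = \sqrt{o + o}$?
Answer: $\frac{214562925}{623} - 13412 \sqrt{10} \approx 3.0199 \cdot 10^{5}$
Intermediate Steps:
$N{\left(o \right)} = \sqrt{2} \sqrt{o}$ ($N{\left(o \right)} = \sqrt{2 o} = \sqrt{2} \sqrt{o}$)
$y{\left(O \right)} = \left(O + \sqrt{10}\right)^{2}$ ($y{\left(O \right)} = \left(\sqrt{2} \sqrt{5} + O\right)^{2} = \left(\sqrt{10} + O\right)^{2} = \left(O + \sqrt{10}\right)^{2}$)
$B{\left(l \right)} = \frac{l}{623} + l \left(-14 + \sqrt{10}\right)^{2}$ ($B{\left(l \right)} = \left(-14 + \sqrt{10}\right)^{2} l + \frac{l}{623} = l \left(-14 + \sqrt{10}\right)^{2} + l \frac{1}{623} = l \left(-14 + \sqrt{10}\right)^{2} + \frac{l}{623} = \frac{l}{623} + l \left(-14 + \sqrt{10}\right)^{2}$)
$b = 245728$ ($b = 18717 + 227011 = 245728$)
$b + B{\left(479 \right)} = 245728 + \frac{1}{623} \cdot 479 \left(128339 - 17444 \sqrt{10}\right) = 245728 + \left(\frac{61474381}{623} - 13412 \sqrt{10}\right) = \frac{214562925}{623} - 13412 \sqrt{10}$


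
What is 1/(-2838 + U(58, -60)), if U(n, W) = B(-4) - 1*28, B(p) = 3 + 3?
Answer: -1/2860 ≈ -0.00034965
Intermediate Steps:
B(p) = 6
U(n, W) = -22 (U(n, W) = 6 - 1*28 = 6 - 28 = -22)
1/(-2838 + U(58, -60)) = 1/(-2838 - 22) = 1/(-2860) = -1/2860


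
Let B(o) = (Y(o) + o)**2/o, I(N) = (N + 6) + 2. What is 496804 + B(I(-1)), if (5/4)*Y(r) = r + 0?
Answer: 12420667/25 ≈ 4.9683e+5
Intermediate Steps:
Y(r) = 4*r/5 (Y(r) = 4*(r + 0)/5 = 4*r/5)
I(N) = 8 + N (I(N) = (6 + N) + 2 = 8 + N)
B(o) = 81*o/25 (B(o) = (4*o/5 + o)**2/o = (9*o/5)**2/o = (81*o**2/25)/o = 81*o/25)
496804 + B(I(-1)) = 496804 + 81*(8 - 1)/25 = 496804 + (81/25)*7 = 496804 + 567/25 = 12420667/25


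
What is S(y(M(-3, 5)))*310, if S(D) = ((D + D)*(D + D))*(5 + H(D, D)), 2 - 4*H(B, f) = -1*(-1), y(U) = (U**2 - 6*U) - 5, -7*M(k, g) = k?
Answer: 121870920/343 ≈ 3.5531e+5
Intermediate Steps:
M(k, g) = -k/7
y(U) = -5 + U**2 - 6*U
H(B, f) = 1/4 (H(B, f) = 1/2 - (-1)*(-1)/4 = 1/2 - 1/4*1 = 1/2 - 1/4 = 1/4)
S(D) = 21*D**2 (S(D) = ((D + D)*(D + D))*(5 + 1/4) = ((2*D)*(2*D))*(21/4) = (4*D**2)*(21/4) = 21*D**2)
S(y(M(-3, 5)))*310 = (21*(-5 + (-1/7*(-3))**2 - (-6)*(-3)/7)**2)*310 = (21*(-5 + (3/7)**2 - 6*3/7)**2)*310 = (21*(-5 + 9/49 - 18/7)**2)*310 = (21*(-362/49)**2)*310 = (21*(131044/2401))*310 = (393132/343)*310 = 121870920/343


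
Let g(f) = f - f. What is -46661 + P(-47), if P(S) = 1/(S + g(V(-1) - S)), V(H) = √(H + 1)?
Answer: -2193068/47 ≈ -46661.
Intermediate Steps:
V(H) = √(1 + H)
g(f) = 0
P(S) = 1/S (P(S) = 1/(S + 0) = 1/S)
-46661 + P(-47) = -46661 + 1/(-47) = -46661 - 1/47 = -2193068/47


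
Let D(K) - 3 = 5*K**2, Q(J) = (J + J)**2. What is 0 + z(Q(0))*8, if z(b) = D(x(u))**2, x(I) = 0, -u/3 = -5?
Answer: 72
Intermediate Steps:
Q(J) = 4*J**2 (Q(J) = (2*J)**2 = 4*J**2)
u = 15 (u = -3*(-5) = 15)
D(K) = 3 + 5*K**2
z(b) = 9 (z(b) = (3 + 5*0**2)**2 = (3 + 5*0)**2 = (3 + 0)**2 = 3**2 = 9)
0 + z(Q(0))*8 = 0 + 9*8 = 0 + 72 = 72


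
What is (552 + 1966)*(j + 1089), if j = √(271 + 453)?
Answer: 2742102 + 5036*√181 ≈ 2.8099e+6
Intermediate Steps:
j = 2*√181 (j = √724 = 2*√181 ≈ 26.907)
(552 + 1966)*(j + 1089) = (552 + 1966)*(2*√181 + 1089) = 2518*(1089 + 2*√181) = 2742102 + 5036*√181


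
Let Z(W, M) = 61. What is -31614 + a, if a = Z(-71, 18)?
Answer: -31553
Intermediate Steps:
a = 61
-31614 + a = -31614 + 61 = -31553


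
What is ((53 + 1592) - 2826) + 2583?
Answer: 1402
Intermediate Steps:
((53 + 1592) - 2826) + 2583 = (1645 - 2826) + 2583 = -1181 + 2583 = 1402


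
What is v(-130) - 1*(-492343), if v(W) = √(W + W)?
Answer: 492343 + 2*I*√65 ≈ 4.9234e+5 + 16.125*I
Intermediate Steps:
v(W) = √2*√W (v(W) = √(2*W) = √2*√W)
v(-130) - 1*(-492343) = √2*√(-130) - 1*(-492343) = √2*(I*√130) + 492343 = 2*I*√65 + 492343 = 492343 + 2*I*√65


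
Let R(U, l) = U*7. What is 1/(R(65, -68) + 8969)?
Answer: 1/9424 ≈ 0.00010611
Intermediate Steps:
R(U, l) = 7*U
1/(R(65, -68) + 8969) = 1/(7*65 + 8969) = 1/(455 + 8969) = 1/9424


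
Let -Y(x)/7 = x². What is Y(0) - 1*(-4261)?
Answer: 4261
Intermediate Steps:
Y(x) = -7*x²
Y(0) - 1*(-4261) = -7*0² - 1*(-4261) = -7*0 + 4261 = 0 + 4261 = 4261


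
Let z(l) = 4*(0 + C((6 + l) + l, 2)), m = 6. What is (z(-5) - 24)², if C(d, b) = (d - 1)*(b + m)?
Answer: 33856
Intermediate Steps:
C(d, b) = (-1 + d)*(6 + b) (C(d, b) = (d - 1)*(b + 6) = (-1 + d)*(6 + b))
z(l) = 160 + 64*l (z(l) = 4*(0 + (-6 - 1*2 + 6*((6 + l) + l) + 2*((6 + l) + l))) = 4*(0 + (-6 - 2 + 6*(6 + 2*l) + 2*(6 + 2*l))) = 4*(0 + (-6 - 2 + (36 + 12*l) + (12 + 4*l))) = 4*(0 + (40 + 16*l)) = 4*(40 + 16*l) = 160 + 64*l)
(z(-5) - 24)² = ((160 + 64*(-5)) - 24)² = ((160 - 320) - 24)² = (-160 - 24)² = (-184)² = 33856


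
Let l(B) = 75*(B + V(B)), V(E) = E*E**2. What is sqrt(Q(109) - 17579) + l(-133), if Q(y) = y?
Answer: -176457750 + I*sqrt(17470) ≈ -1.7646e+8 + 132.17*I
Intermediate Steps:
V(E) = E**3
l(B) = 75*B + 75*B**3 (l(B) = 75*(B + B**3) = 75*B + 75*B**3)
sqrt(Q(109) - 17579) + l(-133) = sqrt(109 - 17579) + 75*(-133)*(1 + (-133)**2) = sqrt(-17470) + 75*(-133)*(1 + 17689) = I*sqrt(17470) + 75*(-133)*17690 = I*sqrt(17470) - 176457750 = -176457750 + I*sqrt(17470)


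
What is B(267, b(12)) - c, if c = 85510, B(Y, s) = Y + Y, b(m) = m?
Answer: -84976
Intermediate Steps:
B(Y, s) = 2*Y
B(267, b(12)) - c = 2*267 - 1*85510 = 534 - 85510 = -84976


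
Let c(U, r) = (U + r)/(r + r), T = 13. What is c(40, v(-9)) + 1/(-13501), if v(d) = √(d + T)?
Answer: 283519/27002 ≈ 10.500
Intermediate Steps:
v(d) = √(13 + d) (v(d) = √(d + 13) = √(13 + d))
c(U, r) = (U + r)/(2*r) (c(U, r) = (U + r)/((2*r)) = (U + r)*(1/(2*r)) = (U + r)/(2*r))
c(40, v(-9)) + 1/(-13501) = (40 + √(13 - 9))/(2*(√(13 - 9))) + 1/(-13501) = (40 + √4)/(2*(√4)) - 1/13501 = (½)*(40 + 2)/2 - 1/13501 = (½)*(½)*42 - 1/13501 = 21/2 - 1/13501 = 283519/27002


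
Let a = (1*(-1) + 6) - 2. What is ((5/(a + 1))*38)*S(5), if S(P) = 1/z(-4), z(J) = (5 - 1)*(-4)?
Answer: -95/32 ≈ -2.9688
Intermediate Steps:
z(J) = -16 (z(J) = 4*(-4) = -16)
a = 3 (a = (-1 + 6) - 2 = 5 - 2 = 3)
S(P) = -1/16 (S(P) = 1/(-16) = -1/16)
((5/(a + 1))*38)*S(5) = ((5/(3 + 1))*38)*(-1/16) = ((5/4)*38)*(-1/16) = (95/2)*(-1/16) = -95/32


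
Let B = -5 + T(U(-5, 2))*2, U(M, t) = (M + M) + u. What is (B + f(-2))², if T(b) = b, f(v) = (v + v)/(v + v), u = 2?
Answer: 400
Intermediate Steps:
U(M, t) = 2 + 2*M (U(M, t) = (M + M) + 2 = 2*M + 2 = 2 + 2*M)
f(v) = 1 (f(v) = (2*v)/((2*v)) = (2*v)*(1/(2*v)) = 1)
B = -21 (B = -5 + (2 + 2*(-5))*2 = -5 + (2 - 10)*2 = -5 - 8*2 = -5 - 16 = -21)
(B + f(-2))² = (-21 + 1)² = (-20)² = 400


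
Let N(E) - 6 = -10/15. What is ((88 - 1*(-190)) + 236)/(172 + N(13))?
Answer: 771/266 ≈ 2.8985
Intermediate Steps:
N(E) = 16/3 (N(E) = 6 - 10/15 = 6 - 10*1/15 = 6 - ⅔ = 16/3)
((88 - 1*(-190)) + 236)/(172 + N(13)) = ((88 - 1*(-190)) + 236)/(172 + 16/3) = ((88 + 190) + 236)/(532/3) = (278 + 236)*(3/532) = 514*(3/532) = 771/266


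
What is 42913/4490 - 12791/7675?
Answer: 54385137/6892150 ≈ 7.8909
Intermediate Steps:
42913/4490 - 12791/7675 = 54385137/6892150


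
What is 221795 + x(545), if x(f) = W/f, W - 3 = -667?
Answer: 120877611/545 ≈ 2.2179e+5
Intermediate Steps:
W = -664 (W = 3 - 667 = -664)
x(f) = -664/f
221795 + x(545) = 221795 - 664/545 = 120877611/545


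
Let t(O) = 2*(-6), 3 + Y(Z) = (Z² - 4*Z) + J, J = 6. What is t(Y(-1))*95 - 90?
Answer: -1230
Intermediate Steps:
Y(Z) = 3 + Z² - 4*Z (Y(Z) = -3 + ((Z² - 4*Z) + 6) = -3 + (6 + Z² - 4*Z) = 3 + Z² - 4*Z)
t(O) = -12
t(Y(-1))*95 - 90 = -12*95 - 90 = -1140 - 90 = -1230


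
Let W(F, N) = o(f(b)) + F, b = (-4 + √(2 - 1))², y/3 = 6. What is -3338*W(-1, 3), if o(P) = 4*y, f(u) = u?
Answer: -236998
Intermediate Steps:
y = 18 (y = 3*6 = 18)
b = 9 (b = (-4 + √1)² = (-4 + 1)² = (-3)² = 9)
o(P) = 72 (o(P) = 4*18 = 72)
W(F, N) = 72 + F
-3338*W(-1, 3) = -3338*(72 - 1) = -3338*71 = -236998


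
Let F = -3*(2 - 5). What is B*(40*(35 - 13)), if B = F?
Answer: 7920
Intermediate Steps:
F = 9 (F = -3*(-3) = 9)
B = 9
B*(40*(35 - 13)) = 9*(40*(35 - 13)) = 9*(40*22) = 9*880 = 7920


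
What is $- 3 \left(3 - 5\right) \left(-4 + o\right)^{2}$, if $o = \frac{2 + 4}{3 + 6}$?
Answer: $\frac{200}{3} \approx 66.667$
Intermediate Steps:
$o = \frac{2}{3}$ ($o = \frac{6}{9} = 6 \cdot \frac{1}{9} = \frac{2}{3} \approx 0.66667$)
$- 3 \left(3 - 5\right) \left(-4 + o\right)^{2} = - 3 \left(3 - 5\right) \left(-4 + \frac{2}{3}\right)^{2} = - 3 \left(3 - 5\right) \left(- \frac{10}{3}\right)^{2} = \left(-3\right) \left(-2\right) \frac{100}{9} = 6 \cdot \frac{100}{9} = \frac{200}{3}$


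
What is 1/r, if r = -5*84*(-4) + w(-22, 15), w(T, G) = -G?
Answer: 1/1665 ≈ 0.00060060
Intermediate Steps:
r = 1665 (r = -5*84*(-4) - 1*15 = -420*(-4) - 15 = 1680 - 15 = 1665)
1/r = 1/1665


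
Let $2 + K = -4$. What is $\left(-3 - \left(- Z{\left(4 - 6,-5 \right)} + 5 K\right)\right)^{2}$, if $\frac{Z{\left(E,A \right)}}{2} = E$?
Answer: $529$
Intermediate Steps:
$K = -6$ ($K = -2 - 4 = -6$)
$Z{\left(E,A \right)} = 2 E$
$\left(-3 - \left(- Z{\left(4 - 6,-5 \right)} + 5 K\right)\right)^{2} = \left(-3 + \left(\left(-5\right) \left(-6\right) + 2 \left(4 - 6\right)\right)\right)^{2} = \left(-3 + \left(30 + 2 \left(4 - 6\right)\right)\right)^{2} = \left(-3 + \left(30 + 2 \left(-2\right)\right)\right)^{2} = \left(-3 + \left(30 - 4\right)\right)^{2} = \left(-3 + 26\right)^{2} = 23^{2} = 529$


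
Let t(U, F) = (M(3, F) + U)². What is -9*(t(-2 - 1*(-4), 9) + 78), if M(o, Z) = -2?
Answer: -702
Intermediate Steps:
t(U, F) = (-2 + U)²
-9*(t(-2 - 1*(-4), 9) + 78) = -9*((-2 + (-2 - 1*(-4)))² + 78) = -9*((-2 + (-2 + 4))² + 78) = -9*((-2 + 2)² + 78) = -9*(0² + 78) = -9*(0 + 78) = -9*78 = -702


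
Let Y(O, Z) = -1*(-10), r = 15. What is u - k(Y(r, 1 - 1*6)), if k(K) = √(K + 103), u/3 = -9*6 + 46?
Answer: -24 - √113 ≈ -34.630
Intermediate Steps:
Y(O, Z) = 10
u = -24 (u = 3*(-9*6 + 46) = 3*(-54 + 46) = 3*(-8) = -24)
k(K) = √(103 + K)
u - k(Y(r, 1 - 1*6)) = -24 - √(103 + 10) = -24 - √113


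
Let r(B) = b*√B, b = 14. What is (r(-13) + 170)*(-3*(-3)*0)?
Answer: 0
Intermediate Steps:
r(B) = 14*√B
(r(-13) + 170)*(-3*(-3)*0) = (14*√(-13) + 170)*(-3*(-3)*0) = (14*(I*√13) + 170)*(9*0) = (14*I*√13 + 170)*0 = (170 + 14*I*√13)*0 = 0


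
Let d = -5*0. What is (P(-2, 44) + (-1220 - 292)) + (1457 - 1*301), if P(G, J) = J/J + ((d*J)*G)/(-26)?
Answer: -355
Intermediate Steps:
d = 0
P(G, J) = 1 (P(G, J) = J/J + ((0*J)*G)/(-26) = 1 + (0*G)*(-1/26) = 1 + 0*(-1/26) = 1 + 0 = 1)
(P(-2, 44) + (-1220 - 292)) + (1457 - 1*301) = (1 + (-1220 - 292)) + (1457 - 1*301) = (1 - 1512) + (1457 - 301) = -1511 + 1156 = -355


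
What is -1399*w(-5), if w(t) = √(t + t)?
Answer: -1399*I*√10 ≈ -4424.0*I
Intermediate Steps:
w(t) = √2*√t (w(t) = √(2*t) = √2*√t)
-1399*w(-5) = -1399*√2*√(-5) = -1399*√2*I*√5 = -1399*I*√10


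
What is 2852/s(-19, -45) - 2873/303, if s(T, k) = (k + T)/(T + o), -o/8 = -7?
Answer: -8039411/4848 ≈ -1658.3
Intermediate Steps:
o = 56 (o = -8*(-7) = 56)
s(T, k) = (T + k)/(56 + T) (s(T, k) = (k + T)/(T + 56) = (T + k)/(56 + T))
2852/s(-19, -45) - 2873/303 = 2852/(((-19 - 45)/(56 - 19))) - 2873/303 = 2852/((-64/37)) - 2873*1/303 = 2852/(((1/37)*(-64))) - 2873/303 = 2852/(-64/37) - 2873/303 = 2852*(-37/64) - 2873/303 = -26381/16 - 2873/303 = -8039411/4848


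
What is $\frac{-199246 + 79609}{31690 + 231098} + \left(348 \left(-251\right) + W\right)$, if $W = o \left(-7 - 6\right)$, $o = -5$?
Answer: $- \frac{7645681547}{87596} \approx -87284.0$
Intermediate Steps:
$W = 65$ ($W = - 5 \left(-7 - 6\right) = \left(-5\right) \left(-13\right) = 65$)
$\frac{-199246 + 79609}{31690 + 231098} + \left(348 \left(-251\right) + W\right) = \frac{-199246 + 79609}{31690 + 231098} + \left(348 \left(-251\right) + 65\right) = - \frac{119637}{262788} + \left(-87348 + 65\right) = \left(-119637\right) \frac{1}{262788} - 87283 = - \frac{39879}{87596} - 87283 = - \frac{7645681547}{87596}$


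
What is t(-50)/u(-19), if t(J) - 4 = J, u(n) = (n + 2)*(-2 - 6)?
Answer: -23/68 ≈ -0.33824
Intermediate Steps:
u(n) = -16 - 8*n (u(n) = (2 + n)*(-8) = -16 - 8*n)
t(J) = 4 + J
t(-50)/u(-19) = (4 - 50)/(-16 - 8*(-19)) = -46/(-16 + 152) = -46/136 = -46*1/136 = -23/68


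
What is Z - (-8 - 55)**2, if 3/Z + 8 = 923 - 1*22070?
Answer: -83964198/21155 ≈ -3969.0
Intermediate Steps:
Z = -3/21155 (Z = 3/(-8 + (923 - 1*22070)) = 3/(-8 + (923 - 22070)) = 3/(-8 - 21147) = 3/(-21155) = 3*(-1/21155) = -3/21155 ≈ -0.00014181)
Z - (-8 - 55)**2 = -3/21155 - (-8 - 55)**2 = -3/21155 - 1*(-63)**2 = -3/21155 - 1*3969 = -3/21155 - 3969 = -83964198/21155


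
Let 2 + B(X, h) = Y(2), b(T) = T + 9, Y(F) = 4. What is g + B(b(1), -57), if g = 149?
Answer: 151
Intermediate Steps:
b(T) = 9 + T
B(X, h) = 2 (B(X, h) = -2 + 4 = 2)
g + B(b(1), -57) = 149 + 2 = 151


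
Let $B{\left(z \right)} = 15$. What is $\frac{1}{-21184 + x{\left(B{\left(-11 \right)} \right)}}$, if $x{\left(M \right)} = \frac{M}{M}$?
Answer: $- \frac{1}{21183} \approx -4.7208 \cdot 10^{-5}$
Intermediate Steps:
$x{\left(M \right)} = 1$
$\frac{1}{-21184 + x{\left(B{\left(-11 \right)} \right)}} = \frac{1}{-21184 + 1} = \frac{1}{-21183} = - \frac{1}{21183}$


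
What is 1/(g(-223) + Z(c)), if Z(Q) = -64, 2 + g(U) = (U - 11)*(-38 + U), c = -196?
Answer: 1/61008 ≈ 1.6391e-5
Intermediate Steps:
g(U) = -2 + (-38 + U)*(-11 + U) (g(U) = -2 + (U - 11)*(-38 + U) = -2 + (-11 + U)*(-38 + U) = -2 + (-38 + U)*(-11 + U))
1/(g(-223) + Z(c)) = 1/((416 + (-223)² - 49*(-223)) - 64) = 1/((416 + 49729 + 10927) - 64) = 1/(61072 - 64) = 1/61008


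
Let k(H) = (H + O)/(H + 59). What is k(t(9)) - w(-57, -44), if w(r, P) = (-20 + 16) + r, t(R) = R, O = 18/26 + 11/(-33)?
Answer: 162137/2652 ≈ 61.138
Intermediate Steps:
O = 14/39 (O = 18*(1/26) + 11*(-1/33) = 9/13 - 1/3 = 14/39 ≈ 0.35897)
w(r, P) = -4 + r
k(H) = (14/39 + H)/(59 + H) (k(H) = (H + 14/39)/(H + 59) = (14/39 + H)/(59 + H))
k(t(9)) - w(-57, -44) = (14/39 + 9)/(59 + 9) - (-4 - 57) = (365/39)/68 - 1*(-61) = (1/68)*(365/39) + 61 = 365/2652 + 61 = 162137/2652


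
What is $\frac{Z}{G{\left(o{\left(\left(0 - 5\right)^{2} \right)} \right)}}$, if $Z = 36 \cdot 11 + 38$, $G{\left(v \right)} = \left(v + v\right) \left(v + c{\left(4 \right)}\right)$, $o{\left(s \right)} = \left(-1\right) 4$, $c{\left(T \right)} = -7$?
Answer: $\frac{217}{44} \approx 4.9318$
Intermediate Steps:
$o{\left(s \right)} = -4$
$G{\left(v \right)} = 2 v \left(-7 + v\right)$ ($G{\left(v \right)} = \left(v + v\right) \left(v - 7\right) = 2 v \left(-7 + v\right)$)
$Z = 434$ ($Z = 396 + 38 = 434$)
$\frac{Z}{G{\left(o{\left(\left(0 - 5\right)^{2} \right)} \right)}} = \frac{434}{2 \left(-4\right) \left(-7 - 4\right)} = \frac{434}{2 \left(-4\right) \left(-11\right)} = \frac{434}{88} = 434 \cdot \frac{1}{88} = \frac{217}{44}$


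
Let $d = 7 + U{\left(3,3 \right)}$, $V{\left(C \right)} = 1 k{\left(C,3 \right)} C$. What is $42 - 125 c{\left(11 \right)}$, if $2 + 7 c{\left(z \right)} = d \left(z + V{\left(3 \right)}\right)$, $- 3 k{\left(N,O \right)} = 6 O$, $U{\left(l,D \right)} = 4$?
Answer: $\frac{10169}{7} \approx 1452.7$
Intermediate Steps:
$k{\left(N,O \right)} = - 2 O$ ($k{\left(N,O \right)} = - \frac{6 O}{3} = - 2 O$)
$V{\left(C \right)} = - 6 C$ ($V{\left(C \right)} = 1 \left(\left(-2\right) 3\right) C = 1 \left(-6\right) C = - 6 C$)
$d = 11$ ($d = 7 + 4 = 11$)
$c{\left(z \right)} = - \frac{200}{7} + \frac{11 z}{7}$ ($c{\left(z \right)} = - \frac{2}{7} + \frac{11 \left(z - 18\right)}{7} = - \frac{2}{7} + \frac{11 \left(-18 + z\right)}{7} = - \frac{2}{7} + \frac{-198 + 11 z}{7} = - \frac{2}{7} + \left(- \frac{198}{7} + \frac{11 z}{7}\right) = - \frac{200}{7} + \frac{11 z}{7}$)
$42 - 125 c{\left(11 \right)} = 42 - 125 \left(- \frac{200}{7} + \frac{11}{7} \cdot 11\right) = 42 - 125 \left(- \frac{200}{7} + \frac{121}{7}\right) = 42 - - \frac{9875}{7} = 42 + \frac{9875}{7} = \frac{10169}{7}$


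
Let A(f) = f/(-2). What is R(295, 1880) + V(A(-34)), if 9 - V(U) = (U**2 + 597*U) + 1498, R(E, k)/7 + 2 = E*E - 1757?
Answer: 584935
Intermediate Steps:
R(E, k) = -12313 + 7*E**2 (R(E, k) = -14 + 7*(E*E - 1757) = -14 + 7*(E**2 - 1757) = -14 + 7*(-1757 + E**2) = -14 + (-12299 + 7*E**2) = -12313 + 7*E**2)
A(f) = -f/2 (A(f) = f*(-1/2) = -f/2)
V(U) = -1489 - U**2 - 597*U (V(U) = 9 - ((U**2 + 597*U) + 1498) = 9 - (1498 + U**2 + 597*U) = 9 + (-1498 - U**2 - 597*U) = -1489 - U**2 - 597*U)
R(295, 1880) + V(A(-34)) = (-12313 + 7*295**2) + (-1489 - (-1/2*(-34))**2 - (-597)*(-34)/2) = (-12313 + 7*87025) + (-1489 - 1*17**2 - 597*17) = (-12313 + 609175) + (-1489 - 1*289 - 10149) = 596862 + (-1489 - 289 - 10149) = 596862 - 11927 = 584935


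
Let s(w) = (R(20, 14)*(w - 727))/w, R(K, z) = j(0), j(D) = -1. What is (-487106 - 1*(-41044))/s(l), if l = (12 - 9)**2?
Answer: -2007279/359 ≈ -5591.3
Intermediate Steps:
R(K, z) = -1
l = 9 (l = 3**2 = 9)
s(w) = (727 - w)/w (s(w) = (-(w - 727))/w = (-(-727 + w))/w = (727 - w)/w)
(-487106 - 1*(-41044))/s(l) = (-487106 - 1*(-41044))/(((727 - 1*9)/9)) = (-487106 + 41044)/(((727 - 9)/9)) = -446062/((1/9)*718) = -446062/718/9 = -446062*9/718 = -2007279/359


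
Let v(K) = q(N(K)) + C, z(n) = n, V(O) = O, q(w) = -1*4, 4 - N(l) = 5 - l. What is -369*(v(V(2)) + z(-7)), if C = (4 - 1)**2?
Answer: 738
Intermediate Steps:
N(l) = -1 + l (N(l) = 4 - (5 - l) = 4 + (-5 + l) = -1 + l)
q(w) = -4
C = 9 (C = 3**2 = 9)
v(K) = 5 (v(K) = -4 + 9 = 5)
-369*(v(V(2)) + z(-7)) = -369*(5 - 7) = -369*(-2) = 738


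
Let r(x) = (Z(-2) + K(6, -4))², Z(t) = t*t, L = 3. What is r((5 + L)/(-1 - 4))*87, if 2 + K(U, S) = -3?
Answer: 87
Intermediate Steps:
K(U, S) = -5 (K(U, S) = -2 - 3 = -5)
Z(t) = t²
r(x) = 1 (r(x) = ((-2)² - 5)² = (4 - 5)² = (-1)² = 1)
r((5 + L)/(-1 - 4))*87 = 1*87 = 87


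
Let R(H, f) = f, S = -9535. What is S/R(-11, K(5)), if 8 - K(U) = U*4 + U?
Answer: 9535/17 ≈ 560.88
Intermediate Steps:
K(U) = 8 - 5*U (K(U) = 8 - (U*4 + U) = 8 - (4*U + U) = 8 - 5*U)
S/R(-11, K(5)) = -9535/(8 - 5*5) = -9535/(8 - 25) = -9535/(-17) = -9535*(-1/17) = 9535/17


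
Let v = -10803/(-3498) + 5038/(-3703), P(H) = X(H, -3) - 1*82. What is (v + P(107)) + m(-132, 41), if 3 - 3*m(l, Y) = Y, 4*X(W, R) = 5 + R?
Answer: -598684550/6476547 ≈ -92.439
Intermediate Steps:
X(W, R) = 5/4 + R/4 (X(W, R) = (5 + R)/4 = 5/4 + R/4)
P(H) = -163/2 (P(H) = (5/4 + (¼)*(-3)) - 1*82 = (5/4 - ¾) - 82 = ½ - 82 = -163/2)
m(l, Y) = 1 - Y/3
v = 7460195/4317698 (v = -10803*(-1/3498) + 5038*(-1/3703) = 3601/1166 - 5038/3703 = 7460195/4317698 ≈ 1.7278)
(v + P(107)) + m(-132, 41) = (7460195/4317698 - 163/2) + (1 - ⅓*41) = -172216096/2158849 + (1 - 41/3) = -172216096/2158849 - 38/3 = -598684550/6476547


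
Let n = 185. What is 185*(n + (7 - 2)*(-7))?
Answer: 27750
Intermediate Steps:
185*(n + (7 - 2)*(-7)) = 185*(185 + (7 - 2)*(-7)) = 185*(185 + 5*(-7)) = 185*(185 - 35) = 185*150 = 27750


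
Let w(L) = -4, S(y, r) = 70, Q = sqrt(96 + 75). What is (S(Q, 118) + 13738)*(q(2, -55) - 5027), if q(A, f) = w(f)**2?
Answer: -69191888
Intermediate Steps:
Q = 3*sqrt(19) (Q = sqrt(171) = 3*sqrt(19) ≈ 13.077)
q(A, f) = 16 (q(A, f) = (-4)**2 = 16)
(S(Q, 118) + 13738)*(q(2, -55) - 5027) = (70 + 13738)*(16 - 5027) = 13808*(-5011) = -69191888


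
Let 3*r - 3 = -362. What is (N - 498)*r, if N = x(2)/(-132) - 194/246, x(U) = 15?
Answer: 969321181/16236 ≈ 59702.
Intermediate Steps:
r = -359/3 (r = 1 + (⅓)*(-362) = 1 - 362/3 = -359/3 ≈ -119.67)
N = -4883/5412 (N = 15/(-132) - 194/246 = 15*(-1/132) - 194*1/246 = -5/44 - 97/123 = -4883/5412 ≈ -0.90225)
(N - 498)*r = (-4883/5412 - 498)*(-359/3) = -2700059/5412*(-359/3) = 969321181/16236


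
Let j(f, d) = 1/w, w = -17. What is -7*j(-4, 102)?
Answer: 7/17 ≈ 0.41176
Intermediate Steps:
j(f, d) = -1/17 (j(f, d) = 1/(-17) = -1/17)
-7*j(-4, 102) = -7*(-1/17) = 7/17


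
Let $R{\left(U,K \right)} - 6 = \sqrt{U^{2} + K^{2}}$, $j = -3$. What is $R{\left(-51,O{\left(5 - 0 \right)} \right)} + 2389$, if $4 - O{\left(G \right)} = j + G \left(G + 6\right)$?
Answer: $2395 + 3 \sqrt{545} \approx 2465.0$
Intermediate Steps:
$O{\left(G \right)} = 7 - G \left(6 + G\right)$ ($O{\left(G \right)} = 4 - \left(-3 + G \left(G + 6\right)\right) = 4 - \left(-3 + G \left(6 + G\right)\right) = 7 - G \left(6 + G\right)$)
$R{\left(U,K \right)} = 6 + \sqrt{K^{2} + U^{2}}$ ($R{\left(U,K \right)} = 6 + \sqrt{U^{2} + K^{2}} = 6 + \sqrt{K^{2} + U^{2}}$)
$R{\left(-51,O{\left(5 - 0 \right)} \right)} + 2389 = \left(6 + \sqrt{\left(7 - \left(5 - 0\right)^{2} - 6 \left(5 - 0\right)\right)^{2} + \left(-51\right)^{2}}\right) + 2389 = \left(6 + \sqrt{\left(7 - \left(5 + 0\right)^{2} - 6 \left(5 + 0\right)\right)^{2} + 2601}\right) + 2389 = \left(6 + \sqrt{\left(7 - 5^{2} - 30\right)^{2} + 2601}\right) + 2389 = \left(6 + \sqrt{\left(7 - 25 - 30\right)^{2} + 2601}\right) + 2389 = \left(6 + \sqrt{\left(-48\right)^{2} + 2601}\right) + 2389 = \left(6 + \sqrt{2304 + 2601}\right) + 2389 = \left(6 + \sqrt{4905}\right) + 2389 = \left(6 + 3 \sqrt{545}\right) + 2389 = 2395 + 3 \sqrt{545}$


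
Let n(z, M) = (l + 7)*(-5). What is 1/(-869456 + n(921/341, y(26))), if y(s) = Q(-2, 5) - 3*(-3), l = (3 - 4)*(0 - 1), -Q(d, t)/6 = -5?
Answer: -1/869496 ≈ -1.1501e-6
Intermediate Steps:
Q(d, t) = 30 (Q(d, t) = -6*(-5) = 30)
l = 1 (l = -1*(-1) = 1)
y(s) = 39 (y(s) = 30 - 3*(-3) = 30 - 1*(-9) = 30 + 9 = 39)
n(z, M) = -40 (n(z, M) = (1 + 7)*(-5) = 8*(-5) = -40)
1/(-869456 + n(921/341, y(26))) = 1/(-869456 - 40) = 1/(-869496) = -1/869496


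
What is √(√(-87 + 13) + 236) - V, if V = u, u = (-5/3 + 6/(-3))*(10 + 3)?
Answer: 143/3 + √(236 + I*√74) ≈ 63.031 + 0.27994*I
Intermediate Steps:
u = -143/3 (u = (-5*⅓ + 6*(-⅓))*13 = (-5/3 - 2)*13 = -11/3*13 = -143/3 ≈ -47.667)
V = -143/3 ≈ -47.667
√(√(-87 + 13) + 236) - V = √(√(-87 + 13) + 236) - 1*(-143/3) = √(√(-74) + 236) + 143/3 = √(I*√74 + 236) + 143/3 = √(236 + I*√74) + 143/3 = 143/3 + √(236 + I*√74)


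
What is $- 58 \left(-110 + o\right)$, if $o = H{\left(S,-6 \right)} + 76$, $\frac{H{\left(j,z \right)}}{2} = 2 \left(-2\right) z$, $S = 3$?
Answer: $-812$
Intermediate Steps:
$H{\left(j,z \right)} = - 8 z$ ($H{\left(j,z \right)} = 2 \cdot 2 \left(-2\right) z = 2 \left(- 4 z\right) = - 8 z$)
$o = 124$ ($o = \left(-8\right) \left(-6\right) + 76 = 48 + 76 = 124$)
$- 58 \left(-110 + o\right) = - 58 \left(-110 + 124\right) = \left(-58\right) 14 = -812$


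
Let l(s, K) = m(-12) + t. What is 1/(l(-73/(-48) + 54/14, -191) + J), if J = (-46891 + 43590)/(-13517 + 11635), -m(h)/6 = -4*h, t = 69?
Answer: -1882/408857 ≈ -0.0046031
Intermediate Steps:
m(h) = 24*h (m(h) = -(-24)*h = 24*h)
l(s, K) = -219 (l(s, K) = 24*(-12) + 69 = -288 + 69 = -219)
J = 3301/1882 (J = -3301/(-1882) = -3301*(-1/1882) = 3301/1882 ≈ 1.7540)
1/(l(-73/(-48) + 54/14, -191) + J) = 1/(-219 + 3301/1882) = 1/(-408857/1882) = -1882/408857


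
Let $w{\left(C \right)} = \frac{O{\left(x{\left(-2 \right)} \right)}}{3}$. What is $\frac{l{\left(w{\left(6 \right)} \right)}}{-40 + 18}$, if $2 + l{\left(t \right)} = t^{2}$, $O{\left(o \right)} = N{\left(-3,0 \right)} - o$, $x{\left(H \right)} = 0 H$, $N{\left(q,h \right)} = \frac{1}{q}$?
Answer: $\frac{161}{1782} \approx 0.090348$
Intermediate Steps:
$x{\left(H \right)} = 0$
$O{\left(o \right)} = - \frac{1}{3} - o$ ($O{\left(o \right)} = \frac{1}{-3} - o = - \frac{1}{3} - o$)
$w{\left(C \right)} = - \frac{1}{9}$ ($w{\left(C \right)} = \frac{- \frac{1}{3} - 0}{3} = \left(- \frac{1}{3} + 0\right) \frac{1}{3} = \left(- \frac{1}{3}\right) \frac{1}{3} = - \frac{1}{9}$)
$l{\left(t \right)} = -2 + t^{2}$
$\frac{l{\left(w{\left(6 \right)} \right)}}{-40 + 18} = \frac{-2 + \left(- \frac{1}{9}\right)^{2}}{-40 + 18} = \frac{-2 + \frac{1}{81}}{-22} = \left(- \frac{1}{22}\right) \left(- \frac{161}{81}\right) = \frac{161}{1782}$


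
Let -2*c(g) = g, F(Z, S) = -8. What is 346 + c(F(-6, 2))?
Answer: 350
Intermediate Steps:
c(g) = -g/2
346 + c(F(-6, 2)) = 346 - ½*(-8) = 346 + 4 = 350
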